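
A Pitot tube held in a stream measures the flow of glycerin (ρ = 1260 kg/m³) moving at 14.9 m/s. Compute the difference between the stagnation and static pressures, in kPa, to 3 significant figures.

140 kPa

Bernoulli between the free stream and the stagnation point: ½ρv² = P_stag − P_static.
ΔP = ½·1260·14.9² = 140000 Pa.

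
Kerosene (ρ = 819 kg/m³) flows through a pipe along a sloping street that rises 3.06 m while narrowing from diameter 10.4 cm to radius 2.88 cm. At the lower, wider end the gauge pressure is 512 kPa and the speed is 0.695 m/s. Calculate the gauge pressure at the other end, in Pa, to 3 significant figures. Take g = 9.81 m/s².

Continuity gives A₁v₁ = A₂v₂, so v₂ = (84.9 cm²)/(26.1 cm²) × 0.695 m/s = 2.27 m/s.
Energy conservation along the streamline gives P₂ = P₁ − ½ρ(v₂² − v₁²) − ρg(h₂ − h₁).
P₂ = 512000 + ½·819·(0.695² − 2.27²) − 819·9.81·(+3.06) = 512000 + (-1900) − (24600) = 486000 Pa.

P₂ ≈ 486000 Pa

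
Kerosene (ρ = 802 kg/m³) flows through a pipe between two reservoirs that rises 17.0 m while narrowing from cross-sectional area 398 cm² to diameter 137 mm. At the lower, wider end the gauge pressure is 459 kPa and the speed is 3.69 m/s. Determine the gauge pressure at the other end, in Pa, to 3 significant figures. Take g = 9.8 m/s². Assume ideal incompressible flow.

P₂ ≈ 291000 Pa

By continuity, v₂ = v₁·A₁/A₂ = 3.69·(398/147) = 9.96 m/s.
Energy conservation along the streamline gives P₂ = P₁ − ½ρ(v₂² − v₁²) − ρg(h₂ − h₁).
P₂ = 459000 + ½·802·(3.69² − 9.96²) − 802·9.8·(+17.0) = 459000 + (-34300) − (134000) = 291000 Pa.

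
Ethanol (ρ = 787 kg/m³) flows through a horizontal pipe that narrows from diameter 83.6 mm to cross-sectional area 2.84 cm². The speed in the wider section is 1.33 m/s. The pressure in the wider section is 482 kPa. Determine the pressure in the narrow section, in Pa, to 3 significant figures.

223000 Pa

By continuity, v₂ = v₁·A₁/A₂ = 1.33·(54.9/2.84) = 25.7 m/s.
With no height change, Bernoulli's equation is P₁ + ½ρv₁² = P₂ + ½ρv₂².
P₂ = P₁ − ½ρ(v₂² − v₁²) = 482000 − ½·787·(25.7² − 1.33²) = 482000 − 259000 = 223000 Pa.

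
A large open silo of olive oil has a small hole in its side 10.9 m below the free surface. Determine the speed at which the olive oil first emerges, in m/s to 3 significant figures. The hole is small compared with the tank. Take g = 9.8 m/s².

Torricelli's result v = √(2gh) gives v = √(2·9.8·10.9) = 14.6 m/s.

14.6 m/s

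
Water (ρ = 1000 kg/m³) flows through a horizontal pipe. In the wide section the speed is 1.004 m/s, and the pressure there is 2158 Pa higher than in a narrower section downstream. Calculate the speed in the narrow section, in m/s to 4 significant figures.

v₂ ≈ 2.307 m/s

With h₁ = h₂, rearranging Bernoulli gives v₂ = √(v₁² + 2ΔP/ρ).
v₂ = √(1.004² + 2·2158/1000) = √(1.008 + 4.316) = 2.307 m/s.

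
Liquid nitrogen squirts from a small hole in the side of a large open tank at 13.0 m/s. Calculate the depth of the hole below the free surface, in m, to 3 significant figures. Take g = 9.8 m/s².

h ≈ 8.62 m

Inverting v = √(2gh) gives h = v² / 2g.
h = 13.0²/(2·9.8) = 169/19.60 = 8.62 m.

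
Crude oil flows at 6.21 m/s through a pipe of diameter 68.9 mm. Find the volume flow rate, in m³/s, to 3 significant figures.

Q = A·v = 0.00373 m² × 6.21 m/s = 0.0232 m³/s.

Q ≈ 0.0232 m³/s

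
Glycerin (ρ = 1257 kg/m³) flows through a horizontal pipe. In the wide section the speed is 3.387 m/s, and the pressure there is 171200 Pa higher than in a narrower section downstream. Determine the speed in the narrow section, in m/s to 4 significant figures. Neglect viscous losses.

v₂ ≈ 16.85 m/s

Along the level pipe P + ½ρv² is conserved, hence v₂² = v₁² + 2(P₁ − P₂)/ρ.
v₂ = √(3.387² + 2·171200/1257) = √(11.47 + 272.4) = 16.85 m/s.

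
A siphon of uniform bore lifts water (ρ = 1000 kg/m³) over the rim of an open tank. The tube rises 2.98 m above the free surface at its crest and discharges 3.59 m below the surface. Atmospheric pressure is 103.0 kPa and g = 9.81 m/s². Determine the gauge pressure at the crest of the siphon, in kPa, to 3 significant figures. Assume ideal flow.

P_gauge = -64.5 kPa

The outlet speed comes from Torricelli: v = √(2g·3.59) = 8.39 m/s.
With constant cross-section the crest speed equals v; applying Bernoulli from the surface up to the crest, P_top = P_atm − ½ρv² − ρg·h_top.
P_top = 103000 − ½·1000·8.39² − 1000·9.81·2.98 = 38500 Pa. So P_gauge = P_top − P_atm = -64500 Pa.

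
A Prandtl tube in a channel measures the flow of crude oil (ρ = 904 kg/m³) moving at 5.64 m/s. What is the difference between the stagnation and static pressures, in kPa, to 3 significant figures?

ΔP = 14.4 kPa

The dynamic pressure equals the rise in static pressure at the stagnation point: ΔP = ½ρv².
ΔP = ½·904·5.64² = 14400 Pa.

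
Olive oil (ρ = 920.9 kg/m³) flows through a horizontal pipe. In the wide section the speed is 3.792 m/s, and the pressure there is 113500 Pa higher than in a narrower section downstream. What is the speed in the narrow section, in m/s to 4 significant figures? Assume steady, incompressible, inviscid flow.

v₂ ≈ 16.15 m/s

With h₁ = h₂, rearranging Bernoulli gives v₂ = √(v₁² + 2ΔP/ρ).
v₂ = √(3.792² + 2·113500/920.9) = √(14.38 + 246.5) = 16.15 m/s.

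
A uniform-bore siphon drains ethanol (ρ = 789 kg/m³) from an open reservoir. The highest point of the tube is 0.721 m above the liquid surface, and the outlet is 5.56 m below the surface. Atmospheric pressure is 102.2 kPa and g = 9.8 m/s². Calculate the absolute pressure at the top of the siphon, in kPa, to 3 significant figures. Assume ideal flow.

From the surface to the outlet (both open to atmosphere, surface at rest): v = √(2g·h_out) = √(2·9.8·5.56) = 10.4 m/s.
The bore is uniform, so the speed at the crest is the same v. Bernoulli surface→crest: P_atm = P_top + ½ρv² + ρg·h_top.
P_top = 102200 − ½·789·10.4² − 789·9.8·0.721 = 53600 Pa.

53.6 kPa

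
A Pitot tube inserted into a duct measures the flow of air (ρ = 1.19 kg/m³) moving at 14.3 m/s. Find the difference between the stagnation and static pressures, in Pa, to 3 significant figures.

Bernoulli between the free stream and the stagnation point: ½ρv² = P_stag − P_static.
ΔP = ½·1.19·14.3² = 122 Pa.

ΔP = 122 Pa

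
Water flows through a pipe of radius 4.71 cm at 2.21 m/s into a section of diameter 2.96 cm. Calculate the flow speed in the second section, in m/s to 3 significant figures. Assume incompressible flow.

Mass conservation (A₁v₁ = A₂v₂) gives v₂ = 2.21 × 69.7/6.88 = 22.4 m/s.

v₂ ≈ 22.4 m/s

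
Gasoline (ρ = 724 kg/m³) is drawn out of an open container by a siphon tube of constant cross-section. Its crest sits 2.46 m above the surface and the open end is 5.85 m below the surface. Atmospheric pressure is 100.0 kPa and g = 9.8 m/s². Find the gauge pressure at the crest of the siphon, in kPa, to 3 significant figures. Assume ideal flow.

P_gauge = -59.0 kPa

Bernoulli surface→outlet gives ½v² = g·h_out, so v = √(2·9.8·5.85) = 10.7 m/s.
Continuity keeps v the same throughout the tube; from surface to crest, P_atm + 0 = P_top + ½ρv² + ρg·h_top.
P_top = 100000 − ½·724·10.7² − 724·9.8·2.46 = 41000 Pa. So P_gauge = P_top − P_atm = -59000 Pa.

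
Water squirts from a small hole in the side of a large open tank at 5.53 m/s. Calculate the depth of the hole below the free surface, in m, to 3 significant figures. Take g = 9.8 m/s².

For a small hole in a large open tank, ½v² = gh, giving h = v²/(2g).
h = 5.53²/(2·9.8) = 30.6/19.60 = 1.56 m.

1.56 m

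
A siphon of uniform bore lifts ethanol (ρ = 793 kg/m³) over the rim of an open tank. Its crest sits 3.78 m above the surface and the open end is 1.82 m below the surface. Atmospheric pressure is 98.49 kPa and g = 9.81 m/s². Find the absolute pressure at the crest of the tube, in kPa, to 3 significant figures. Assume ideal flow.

P_top = 54.9 kPa

The outlet speed comes from Torricelli: v = √(2g·1.82) = 5.98 m/s.
With constant cross-section the crest speed equals v; applying Bernoulli from the surface up to the crest, P_top = P_atm − ½ρv² − ρg·h_top.
P_top = 98490 − ½·793·5.98² − 793·9.81·3.78 = 54900 Pa.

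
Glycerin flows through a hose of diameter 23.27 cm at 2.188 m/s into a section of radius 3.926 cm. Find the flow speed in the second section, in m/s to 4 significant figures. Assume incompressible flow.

Continuity gives A₁v₁ = A₂v₂, so v₂ = (425.3 cm²)/(48.42 cm²) × 2.188 m/s = 19.22 m/s.

19.22 m/s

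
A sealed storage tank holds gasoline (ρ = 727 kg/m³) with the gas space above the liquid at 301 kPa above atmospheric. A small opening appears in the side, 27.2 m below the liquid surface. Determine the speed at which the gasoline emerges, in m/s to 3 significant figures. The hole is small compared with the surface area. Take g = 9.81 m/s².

36.9 m/s

Take point 1 at the surface (v₁ ≈ 0) and point 2 at the hole (at atmospheric pressure). Bernoulli: P₁ + ρg h = P_atm + ½ρv₂².
With P₁ − P_atm = 301000 Pa, v₂ = √(2gh + 2ΔP/ρ) = √(2·9.81·27.2 + 2·301000/727) = 36.9 m/s.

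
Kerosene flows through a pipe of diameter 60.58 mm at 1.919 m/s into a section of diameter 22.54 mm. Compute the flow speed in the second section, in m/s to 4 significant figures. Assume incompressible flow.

Mass conservation (A₁v₁ = A₂v₂) gives v₂ = 1.919 × 28.82/3.990 = 13.86 m/s.

13.86 m/s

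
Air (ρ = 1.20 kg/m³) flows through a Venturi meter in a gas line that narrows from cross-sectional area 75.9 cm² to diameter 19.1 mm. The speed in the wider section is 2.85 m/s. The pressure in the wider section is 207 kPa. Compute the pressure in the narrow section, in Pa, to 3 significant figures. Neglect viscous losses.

204000 Pa

The volume flow rate is constant, so v₂ = (A₁/A₂)v₁ = (75.9/2.87)·2.85 = 75.5 m/s.
The pipe is horizontal, so Bernoulli reduces to P₁ + ½ρv₁² = P₂ + ½ρv₂².
P₂ = P₁ − ½ρ(v₂² − v₁²) = 207000 − ½·1.20·(75.5² − 2.85²) = 207000 − 3420 = 204000 Pa.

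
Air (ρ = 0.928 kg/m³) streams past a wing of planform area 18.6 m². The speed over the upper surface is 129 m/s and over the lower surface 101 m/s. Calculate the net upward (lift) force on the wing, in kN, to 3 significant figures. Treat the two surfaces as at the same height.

From P + ½ρv² = const at equal height, P_low − P_up = ½ρ(v_up² − v_low²).
ΔP = ½·0.928·(129² − 101²) = 2990 Pa.
Lift = ΔP · A = 2990 × 18.6 = 55600 N.

55.6 kN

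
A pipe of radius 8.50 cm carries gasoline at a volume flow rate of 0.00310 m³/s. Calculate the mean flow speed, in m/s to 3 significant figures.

v ≈ 0.137 m/s

Q = 0.00310 m³/s = 0.00310 m³/s.
v = Q/A = 0.00310 / 0.0227 = 0.137 m/s.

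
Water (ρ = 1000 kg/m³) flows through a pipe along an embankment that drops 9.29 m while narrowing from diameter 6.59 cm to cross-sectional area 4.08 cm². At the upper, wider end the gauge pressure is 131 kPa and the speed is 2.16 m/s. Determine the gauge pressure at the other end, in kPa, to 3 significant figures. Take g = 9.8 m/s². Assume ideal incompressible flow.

61.3 kPa

Continuity gives A₁v₁ = A₂v₂, so v₂ = (34.1 cm²)/(4.08 cm²) × 2.16 m/s = 18.1 m/s.
Applying Bernoulli between the two ends and solving for P₂: P₂ = P₁ + ½ρ(v₁² − v₂²) − ρgΔh.
P₂ = 131000 + ½·1000·(2.16² − 18.1²) − 1000·9.8·(−9.29) = 131000 + (-161000) − (-91000) = 61300 Pa.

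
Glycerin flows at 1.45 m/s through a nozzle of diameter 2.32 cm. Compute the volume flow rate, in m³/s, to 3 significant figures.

Q = 0.000613 m³/s

Q = A·v = 0.000423 m² × 1.45 m/s = 0.000613 m³/s.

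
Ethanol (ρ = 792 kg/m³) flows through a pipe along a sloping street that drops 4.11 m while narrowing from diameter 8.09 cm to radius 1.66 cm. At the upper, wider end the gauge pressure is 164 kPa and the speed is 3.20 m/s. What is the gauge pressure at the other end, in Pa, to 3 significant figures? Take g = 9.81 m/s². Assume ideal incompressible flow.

P₂ = 57000 Pa

Continuity gives A₁v₁ = A₂v₂, so v₂ = (51.4 cm²)/(8.66 cm²) × 3.20 m/s = 19.0 m/s.
Applying Bernoulli between the two ends and solving for P₂: P₂ = P₁ + ½ρ(v₁² − v₂²) − ρgΔh.
P₂ = 164000 + ½·792·(3.20² − 19.0²) − 792·9.81·(−4.11) = 164000 + (-139000) − (-31900) = 57000 Pa.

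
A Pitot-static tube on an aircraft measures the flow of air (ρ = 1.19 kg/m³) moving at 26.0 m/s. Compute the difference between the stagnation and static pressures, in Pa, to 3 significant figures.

ΔP ≈ 402 Pa

At the stagnation point the flow is brought to rest, so Bernoulli gives P_stag − P_static = ½ρv².
ΔP = ½·1.19·26.0² = 402 Pa.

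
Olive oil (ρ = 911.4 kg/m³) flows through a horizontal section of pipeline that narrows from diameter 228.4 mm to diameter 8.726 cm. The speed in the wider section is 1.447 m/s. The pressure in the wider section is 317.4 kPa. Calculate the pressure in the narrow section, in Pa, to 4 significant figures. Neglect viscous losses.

P₂ = 273600 Pa

The volume flow rate is constant, so v₂ = (A₁/A₂)v₁ = (409.7/59.80)·1.447 = 9.914 m/s.
The pipe is horizontal, so Bernoulli reduces to P₁ + ½ρv₁² = P₂ + ½ρv₂².
P₂ = P₁ − ½ρ(v₂² − v₁²) = 317400 − ½·911.4·(9.914² − 1.447²) = 317400 − 43830 = 273600 Pa.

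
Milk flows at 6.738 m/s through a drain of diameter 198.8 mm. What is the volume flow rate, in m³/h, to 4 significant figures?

Q = 752.9 m³/h

Q = A·v = 0.03104 m² × 6.738 m/s = 0.2091 m³/s.
Converting: 0.2091 m³/s × 3600 = 752.9 m³/h.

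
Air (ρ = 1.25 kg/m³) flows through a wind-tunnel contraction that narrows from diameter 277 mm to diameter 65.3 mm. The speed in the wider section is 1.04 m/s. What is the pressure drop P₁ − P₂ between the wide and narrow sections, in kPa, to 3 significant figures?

The volume flow rate is constant, so v₂ = (A₁/A₂)v₁ = (603/33.5)·1.04 = 18.7 m/s.
With no height change, Bernoulli's equation is P₁ + ½ρv₁² = P₂ + ½ρv₂².
P₁ − P₂ = ½·1.25·(18.7² − 1.04²) = ½·1.25·349 = 218 Pa.

0.218 kPa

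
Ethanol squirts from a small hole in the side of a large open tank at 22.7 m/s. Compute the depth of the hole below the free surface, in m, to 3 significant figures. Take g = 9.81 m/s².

h ≈ 26.3 m

Inverting v = √(2gh) gives h = v² / 2g.
h = 22.7²/(2·9.81) = 515/19.62 = 26.3 m.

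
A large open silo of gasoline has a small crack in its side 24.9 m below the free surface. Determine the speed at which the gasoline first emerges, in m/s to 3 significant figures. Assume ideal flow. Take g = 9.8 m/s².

With the surface at rest and both surface and jet at atmospheric pressure, Bernoulli gives ρg h = ½ρv², so v = √(2gh) = √(2·9.8·24.9) = 22.1 m/s.

22.1 m/s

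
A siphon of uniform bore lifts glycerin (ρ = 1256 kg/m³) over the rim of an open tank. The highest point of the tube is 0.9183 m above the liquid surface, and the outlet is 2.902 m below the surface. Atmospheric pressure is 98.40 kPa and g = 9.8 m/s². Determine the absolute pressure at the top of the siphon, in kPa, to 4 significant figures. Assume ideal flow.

Bernoulli surface→outlet gives ½v² = g·h_out, so v = √(2·9.8·2.902) = 7.542 m/s.
Continuity keeps v the same throughout the tube; from surface to crest, P_atm + 0 = P_top + ½ρv² + ρg·h_top.
P_top = 98400 − ½·1256·7.542² − 1256·9.8·0.9183 = 51380 Pa.

51.38 kPa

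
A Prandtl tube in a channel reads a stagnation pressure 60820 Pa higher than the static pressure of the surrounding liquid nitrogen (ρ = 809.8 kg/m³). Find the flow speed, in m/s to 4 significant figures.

Bernoulli between the free stream and the stagnation point: ½ρv² = P_stag − P_static.
v = √(2ΔP/ρ) = √(2·60820/809.8) = 12.26 m/s.

v = 12.26 m/s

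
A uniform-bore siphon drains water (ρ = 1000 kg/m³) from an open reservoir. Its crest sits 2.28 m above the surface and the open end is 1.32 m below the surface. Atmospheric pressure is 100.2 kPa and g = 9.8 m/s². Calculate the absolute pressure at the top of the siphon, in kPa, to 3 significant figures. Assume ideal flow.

P_top ≈ 64.9 kPa

The outlet speed comes from Torricelli: v = √(2g·1.32) = 5.09 m/s.
Continuity keeps v the same throughout the tube; from surface to crest, P_atm + 0 = P_top + ½ρv² + ρg·h_top.
P_top = 100200 − ½·1000·5.09² − 1000·9.8·2.28 = 64900 Pa.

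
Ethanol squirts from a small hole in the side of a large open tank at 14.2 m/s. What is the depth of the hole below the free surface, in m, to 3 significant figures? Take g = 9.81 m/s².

h ≈ 10.3 m

Torricelli: v = √(2gh), so h = v²/(2g).
h = 14.2²/(2·9.81) = 202/19.62 = 10.3 m.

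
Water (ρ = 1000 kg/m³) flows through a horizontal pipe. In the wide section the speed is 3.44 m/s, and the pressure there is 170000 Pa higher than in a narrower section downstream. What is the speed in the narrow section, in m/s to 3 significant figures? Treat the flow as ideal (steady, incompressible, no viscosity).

v₂ = 18.8 m/s

With h₁ = h₂, rearranging Bernoulli gives v₂ = √(v₁² + 2ΔP/ρ).
v₂ = √(3.44² + 2·170000/1000) = √(11.8 + 340) = 18.8 m/s.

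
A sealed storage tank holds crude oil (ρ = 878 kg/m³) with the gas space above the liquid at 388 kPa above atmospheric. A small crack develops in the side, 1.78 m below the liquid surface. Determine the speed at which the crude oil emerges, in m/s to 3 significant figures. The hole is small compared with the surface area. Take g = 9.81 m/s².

Take point 1 at the surface (v₁ ≈ 0) and point 2 at the hole (at atmospheric pressure). Bernoulli: P₁ + ρg h = P_atm + ½ρv₂².
With P₁ − P_atm = 388000 Pa, v₂ = √(2gh + 2ΔP/ρ) = √(2·9.81·1.78 + 2·388000/878) = 30.3 m/s.

v ≈ 30.3 m/s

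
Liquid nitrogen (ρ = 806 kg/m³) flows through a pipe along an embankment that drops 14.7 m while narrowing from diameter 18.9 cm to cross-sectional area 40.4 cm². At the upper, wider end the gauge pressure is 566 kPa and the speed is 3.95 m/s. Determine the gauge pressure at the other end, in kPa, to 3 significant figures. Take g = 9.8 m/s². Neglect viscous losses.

The volume flow rate is constant, so v₂ = (A₁/A₂)v₁ = (281/40.4)·3.95 = 27.4 m/s.
Energy conservation along the streamline gives P₂ = P₁ − ½ρ(v₂² − v₁²) − ρg(h₂ − h₁).
P₂ = 566000 + ½·806·(3.95² − 27.4²) − 806·9.8·(−14.7) = 566000 + (-297000) − (-116000) = 385000 Pa.

385 kPa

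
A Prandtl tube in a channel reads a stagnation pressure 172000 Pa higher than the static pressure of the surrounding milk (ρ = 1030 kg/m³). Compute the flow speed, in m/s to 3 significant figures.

v = 18.3 m/s

The dynamic pressure equals the rise in static pressure at the stagnation point: ΔP = ½ρv².
v = √(2ΔP/ρ) = √(2·172000/1030) = 18.3 m/s.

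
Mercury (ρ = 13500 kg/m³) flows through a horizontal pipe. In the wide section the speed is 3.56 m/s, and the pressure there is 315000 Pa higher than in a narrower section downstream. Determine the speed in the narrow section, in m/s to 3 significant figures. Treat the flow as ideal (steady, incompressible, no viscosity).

Along the level pipe P + ½ρv² is conserved, hence v₂² = v₁² + 2(P₁ − P₂)/ρ.
v₂ = √(3.56² + 2·315000/13500) = √(12.7 + 46.7) = 7.70 m/s.

v₂ ≈ 7.70 m/s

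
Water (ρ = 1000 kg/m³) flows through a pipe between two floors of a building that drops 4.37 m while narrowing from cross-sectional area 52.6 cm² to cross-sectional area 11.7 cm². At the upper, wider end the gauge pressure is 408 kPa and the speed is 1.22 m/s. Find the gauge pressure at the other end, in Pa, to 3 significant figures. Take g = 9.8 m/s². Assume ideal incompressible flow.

P₂ = 437000 Pa

Mass conservation (A₁v₁ = A₂v₂) gives v₂ = 1.22 × 52.6/11.7 = 5.48 m/s.
Bernoulli: P₁ + ½ρv₁² + ρg h₁ = P₂ + ½ρv₂² + ρg h₂, so P₂ = P₁ + ½ρ(v₁² − v₂²) − ρg(h₂ − h₁).
P₂ = 408000 + ½·1000·(1.22² − 5.48²) − 1000·9.8·(−4.37) = 408000 + (-14300) − (-42800) = 437000 Pa.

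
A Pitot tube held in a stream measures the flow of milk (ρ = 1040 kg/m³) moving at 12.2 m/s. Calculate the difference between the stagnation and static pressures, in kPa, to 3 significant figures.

ΔP = 77.4 kPa

Bernoulli between the free stream and the stagnation point: ½ρv² = P_stag − P_static.
ΔP = ½·1040·12.2² = 77400 Pa.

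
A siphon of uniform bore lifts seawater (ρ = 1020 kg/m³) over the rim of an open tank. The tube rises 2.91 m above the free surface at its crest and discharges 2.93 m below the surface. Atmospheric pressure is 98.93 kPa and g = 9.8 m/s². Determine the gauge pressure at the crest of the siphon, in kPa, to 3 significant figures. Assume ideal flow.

P_gauge ≈ -58.4 kPa

The outlet speed comes from Torricelli: v = √(2g·2.93) = 7.58 m/s.
Continuity keeps v the same throughout the tube; from surface to crest, P_atm + 0 = P_top + ½ρv² + ρg·h_top.
P_top = 98930 − ½·1020·7.58² − 1020·9.8·2.91 = 40600 Pa. So P_gauge = P_top − P_atm = -58400 Pa.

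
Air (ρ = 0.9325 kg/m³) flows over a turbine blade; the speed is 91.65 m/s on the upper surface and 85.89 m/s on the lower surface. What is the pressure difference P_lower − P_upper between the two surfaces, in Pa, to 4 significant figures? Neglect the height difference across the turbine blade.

ΔP ≈ 476.8 Pa

With negligible Δh, P + ½ρv² is constant, so P_low − P_up = ½ρ(v_up² − v_low²).
ΔP = ½·0.9325·(91.65² − 85.89²) = 476.8 Pa.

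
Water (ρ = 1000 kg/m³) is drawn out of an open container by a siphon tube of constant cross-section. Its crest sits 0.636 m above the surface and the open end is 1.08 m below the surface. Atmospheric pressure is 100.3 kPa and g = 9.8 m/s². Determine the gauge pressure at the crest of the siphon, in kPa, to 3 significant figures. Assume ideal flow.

P_gauge ≈ -16.8 kPa

The outlet speed comes from Torricelli: v = √(2g·1.08) = 4.60 m/s.
With constant cross-section the crest speed equals v; applying Bernoulli from the surface up to the crest, P_top = P_atm − ½ρv² − ρg·h_top.
P_top = 100300 − ½·1000·4.60² − 1000·9.8·0.636 = 83500 Pa. So P_gauge = P_top − P_atm = -16800 Pa.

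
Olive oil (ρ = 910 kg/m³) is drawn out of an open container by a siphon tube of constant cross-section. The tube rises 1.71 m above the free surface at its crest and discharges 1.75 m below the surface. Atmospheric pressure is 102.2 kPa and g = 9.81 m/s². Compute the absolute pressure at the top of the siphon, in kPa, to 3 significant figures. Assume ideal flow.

From the surface to the outlet (both open to atmosphere, surface at rest): v = √(2g·h_out) = √(2·9.81·1.75) = 5.86 m/s.
With constant cross-section the crest speed equals v; applying Bernoulli from the surface up to the crest, P_top = P_atm − ½ρv² − ρg·h_top.
P_top = 102200 − ½·910·5.86² − 910·9.81·1.71 = 71300 Pa.

P_top ≈ 71.3 kPa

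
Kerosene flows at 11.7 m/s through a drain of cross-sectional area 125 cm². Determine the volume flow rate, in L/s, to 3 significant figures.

Q = A·v = 0.0125 m² × 11.7 m/s = 0.146 m³/s.
Converting: 0.146 m³/s × 1000 = 146 L/s.

Q = 146 L/s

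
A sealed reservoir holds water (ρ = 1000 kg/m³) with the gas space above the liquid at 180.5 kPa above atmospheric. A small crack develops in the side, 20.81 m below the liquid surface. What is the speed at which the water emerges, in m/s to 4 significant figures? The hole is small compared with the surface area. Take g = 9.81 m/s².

v ≈ 27.74 m/s

Take point 1 at the surface (v₁ ≈ 0) and point 2 at the hole (at atmospheric pressure). Bernoulli: P₁ + ρg h = P_atm + ½ρv₂².
With P₁ − P_atm = 180500 Pa, v₂ = √(2gh + 2ΔP/ρ) = √(2·9.81·20.81 + 2·180500/1000) = 27.74 m/s.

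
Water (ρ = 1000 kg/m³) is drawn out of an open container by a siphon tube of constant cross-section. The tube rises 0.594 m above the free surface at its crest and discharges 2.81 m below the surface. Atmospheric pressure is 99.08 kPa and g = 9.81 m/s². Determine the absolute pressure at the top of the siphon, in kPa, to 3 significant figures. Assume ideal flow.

P_top ≈ 65.7 kPa

Bernoulli surface→outlet gives ½v² = g·h_out, so v = √(2·9.81·2.81) = 7.43 m/s.
Continuity keeps v the same throughout the tube; from surface to crest, P_atm + 0 = P_top + ½ρv² + ρg·h_top.
P_top = 99080 − ½·1000·7.43² − 1000·9.81·0.594 = 65700 Pa.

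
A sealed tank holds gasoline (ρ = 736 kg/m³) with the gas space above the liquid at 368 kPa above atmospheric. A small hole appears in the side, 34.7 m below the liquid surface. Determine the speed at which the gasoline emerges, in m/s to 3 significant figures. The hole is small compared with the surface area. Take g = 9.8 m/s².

Take point 1 at the surface (v₁ ≈ 0) and point 2 at the hole (at atmospheric pressure). Bernoulli: P₁ + ρg h = P_atm + ½ρv₂².
With P₁ − P_atm = 368000 Pa, v₂ = √(2gh + 2ΔP/ρ) = √(2·9.8·34.7 + 2·368000/736) = 41.0 m/s.

v ≈ 41.0 m/s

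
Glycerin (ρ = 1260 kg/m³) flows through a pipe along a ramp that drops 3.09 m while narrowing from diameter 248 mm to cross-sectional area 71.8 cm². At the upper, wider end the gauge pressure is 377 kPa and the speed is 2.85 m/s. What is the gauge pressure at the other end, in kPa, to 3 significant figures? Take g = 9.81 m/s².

P₂ = 189 kPa

Mass conservation (A₁v₁ = A₂v₂) gives v₂ = 2.85 × 483/71.8 = 19.2 m/s.
Bernoulli: P₁ + ½ρv₁² + ρg h₁ = P₂ + ½ρv₂² + ρg h₂, so P₂ = P₁ + ½ρ(v₁² − v₂²) − ρg(h₂ − h₁).
P₂ = 377000 + ½·1260·(2.85² − 19.2²) − 1260·9.81·(−3.09) = 377000 + (-226000) − (-38200) = 189000 Pa.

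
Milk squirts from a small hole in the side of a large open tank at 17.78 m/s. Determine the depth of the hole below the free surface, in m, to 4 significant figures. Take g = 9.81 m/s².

16.11 m

Torricelli: v = √(2gh), so h = v²/(2g).
h = 17.78²/(2·9.81) = 316.1/19.62 = 16.11 m.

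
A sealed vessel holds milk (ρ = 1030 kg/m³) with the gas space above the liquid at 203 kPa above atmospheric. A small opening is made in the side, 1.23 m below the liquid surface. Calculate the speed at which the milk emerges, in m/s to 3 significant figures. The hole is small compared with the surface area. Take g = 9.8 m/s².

Take point 1 at the surface (v₁ ≈ 0) and point 2 at the hole (at atmospheric pressure). Bernoulli: P₁ + ρg h = P_atm + ½ρv₂².
With P₁ − P_atm = 203000 Pa, v₂ = √(2gh + 2ΔP/ρ) = √(2·9.8·1.23 + 2·203000/1030) = 20.5 m/s.

v = 20.5 m/s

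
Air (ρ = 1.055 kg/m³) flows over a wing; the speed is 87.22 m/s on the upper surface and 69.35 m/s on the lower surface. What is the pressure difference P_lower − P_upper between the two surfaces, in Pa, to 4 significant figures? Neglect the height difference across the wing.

Bernoulli (same height): P_lower − P_upper = ½ρ(v_upper² − v_lower²).
ΔP = ½·1.055·(87.22² − 69.35²) = 1476 Pa.

ΔP ≈ 1476 Pa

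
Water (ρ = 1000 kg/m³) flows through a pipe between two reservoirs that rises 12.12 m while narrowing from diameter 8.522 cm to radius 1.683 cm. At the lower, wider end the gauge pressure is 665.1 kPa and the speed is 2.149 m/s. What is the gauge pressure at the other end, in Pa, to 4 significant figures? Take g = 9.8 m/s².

Mass conservation (A₁v₁ = A₂v₂) gives v₂ = 2.149 × 57.04/8.899 = 13.77 m/s.
Applying Bernoulli between the two ends and solving for P₂: P₂ = P₁ + ½ρ(v₁² − v₂²) − ρgΔh.
P₂ = 665100 + ½·1000·(2.149² − 13.77²) − 1000·9.8·(+12.12) = 665100 + (-92570) − (118800) = 453800 Pa.

P₂ ≈ 453800 Pa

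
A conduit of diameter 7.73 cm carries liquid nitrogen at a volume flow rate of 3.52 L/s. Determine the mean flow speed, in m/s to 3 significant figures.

v ≈ 0.750 m/s

Q = 3.52 L/s = 0.00352 m³/s.
v = Q/A = 0.00352 / 0.00469 = 0.750 m/s.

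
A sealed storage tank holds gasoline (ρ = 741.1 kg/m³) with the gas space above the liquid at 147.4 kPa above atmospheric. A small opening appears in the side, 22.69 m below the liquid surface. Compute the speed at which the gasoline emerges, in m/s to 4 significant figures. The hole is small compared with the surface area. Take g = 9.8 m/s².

Take point 1 at the surface (v₁ ≈ 0) and point 2 at the hole (at atmospheric pressure). Bernoulli: P₁ + ρg h = P_atm + ½ρv₂².
With P₁ − P_atm = 147400 Pa, v₂ = √(2gh + 2ΔP/ρ) = √(2·9.8·22.69 + 2·147400/741.1) = 29.03 m/s.

v = 29.03 m/s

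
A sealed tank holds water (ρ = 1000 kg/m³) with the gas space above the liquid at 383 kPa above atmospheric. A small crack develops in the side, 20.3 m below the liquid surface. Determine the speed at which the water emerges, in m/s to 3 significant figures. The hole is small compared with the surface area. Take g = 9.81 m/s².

Take point 1 at the surface (v₁ ≈ 0) and point 2 at the hole (at atmospheric pressure). Bernoulli: P₁ + ρg h = P_atm + ½ρv₂².
With P₁ − P_atm = 383000 Pa, v₂ = √(2gh + 2ΔP/ρ) = √(2·9.81·20.3 + 2·383000/1000) = 34.1 m/s.

v = 34.1 m/s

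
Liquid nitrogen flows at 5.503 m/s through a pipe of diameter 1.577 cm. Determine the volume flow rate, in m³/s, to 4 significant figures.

Q ≈ 0.001075 m³/s

Q = A·v = 0.0001953 m² × 5.503 m/s = 0.001075 m³/s.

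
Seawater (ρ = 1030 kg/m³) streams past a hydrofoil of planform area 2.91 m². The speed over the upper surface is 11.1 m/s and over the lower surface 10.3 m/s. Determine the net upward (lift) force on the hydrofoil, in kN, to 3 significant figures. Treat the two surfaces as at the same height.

F = 25.7 kN

From P + ½ρv² = const at equal height, P_low − P_up = ½ρ(v_up² − v_low²).
ΔP = ½·1030·(11.1² − 10.3²) = 8820 Pa.
Lift = ΔP · A = 8820 × 2.91 = 25700 N.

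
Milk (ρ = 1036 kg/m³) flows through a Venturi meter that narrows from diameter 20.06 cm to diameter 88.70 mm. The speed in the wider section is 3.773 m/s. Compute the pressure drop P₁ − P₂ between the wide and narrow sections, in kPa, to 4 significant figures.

By continuity, v₂ = v₁·A₁/A₂ = 3.773·(316.0/61.79) = 19.30 m/s.
Bernoulli (h₁ = h₂): P₁ − P₂ = ½ρ(v₂² − v₁²).
P₁ − P₂ = ½·1036·(19.30² − 3.773²) = ½·1036·358.2 = 185500 Pa.

ΔP ≈ 185.5 kPa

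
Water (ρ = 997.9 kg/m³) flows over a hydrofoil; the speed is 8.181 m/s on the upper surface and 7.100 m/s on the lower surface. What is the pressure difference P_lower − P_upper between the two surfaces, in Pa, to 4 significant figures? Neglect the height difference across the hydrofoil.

With negligible Δh, P + ½ρv² is constant, so P_low − P_up = ½ρ(v_up² − v_low²).
ΔP = ½·997.9·(8.181² − 7.100²) = 8242 Pa.

8242 Pa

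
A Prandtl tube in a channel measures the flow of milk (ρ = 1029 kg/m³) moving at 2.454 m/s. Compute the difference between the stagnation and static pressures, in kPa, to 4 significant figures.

The dynamic pressure equals the rise in static pressure at the stagnation point: ΔP = ½ρv².
ΔP = ½·1029·2.454² = 3098 Pa.

ΔP ≈ 3.098 kPa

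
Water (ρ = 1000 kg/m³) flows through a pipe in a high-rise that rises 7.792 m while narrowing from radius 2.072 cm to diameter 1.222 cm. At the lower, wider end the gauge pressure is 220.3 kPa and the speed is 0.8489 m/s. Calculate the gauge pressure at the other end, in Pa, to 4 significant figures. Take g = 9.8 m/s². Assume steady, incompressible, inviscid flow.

Continuity gives A₁v₁ = A₂v₂, so v₂ = (13.49 cm²)/(1.173 cm²) × 0.8489 m/s = 9.762 m/s.
Applying Bernoulli between the two ends and solving for P₂: P₂ = P₁ + ½ρ(v₁² − v₂²) − ρgΔh.
P₂ = 220300 + ½·1000·(0.8489² − 9.762²) − 1000·9.8·(+7.792) = 220300 + (-47290) − (76360) = 96650 Pa.

P₂ = 96650 Pa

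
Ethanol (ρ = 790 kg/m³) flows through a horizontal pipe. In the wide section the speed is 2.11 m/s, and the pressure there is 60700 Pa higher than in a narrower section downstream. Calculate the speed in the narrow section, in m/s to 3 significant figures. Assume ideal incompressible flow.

v₂ ≈ 12.6 m/s

Along the level pipe P + ½ρv² is conserved, hence v₂² = v₁² + 2(P₁ − P₂)/ρ.
v₂ = √(2.11² + 2·60700/790) = √(4.45 + 154) = 12.6 m/s.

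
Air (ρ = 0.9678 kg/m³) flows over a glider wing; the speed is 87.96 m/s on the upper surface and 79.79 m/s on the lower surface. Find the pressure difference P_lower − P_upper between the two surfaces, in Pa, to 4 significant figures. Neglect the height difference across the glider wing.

With negligible Δh, P + ½ρv² is constant, so P_low − P_up = ½ρ(v_up² − v_low²).
ΔP = ½·0.9678·(87.96² − 79.79²) = 663.2 Pa.

ΔP ≈ 663.2 Pa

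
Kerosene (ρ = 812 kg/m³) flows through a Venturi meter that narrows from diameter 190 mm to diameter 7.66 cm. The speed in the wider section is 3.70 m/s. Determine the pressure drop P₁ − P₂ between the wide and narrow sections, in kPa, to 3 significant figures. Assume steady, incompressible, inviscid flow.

ΔP ≈ 205 kPa

By continuity, v₂ = v₁·A₁/A₂ = 3.70·(284/46.1) = 22.8 m/s.
With no height change, Bernoulli's equation is P₁ + ½ρv₁² = P₂ + ½ρv₂².
P₁ − P₂ = ½·812·(22.8² − 3.70²) = ½·812·505 = 205000 Pa.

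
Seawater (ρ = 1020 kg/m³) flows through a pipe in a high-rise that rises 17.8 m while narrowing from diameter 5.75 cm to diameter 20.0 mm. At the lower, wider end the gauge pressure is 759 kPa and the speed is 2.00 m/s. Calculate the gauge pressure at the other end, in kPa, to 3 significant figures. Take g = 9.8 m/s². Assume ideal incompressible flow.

Mass conservation (A₁v₁ = A₂v₂) gives v₂ = 2.00 × 26.0/3.14 = 16.5 m/s.
Energy conservation along the streamline gives P₂ = P₁ − ½ρ(v₂² − v₁²) − ρg(h₂ − h₁).
P₂ = 759000 + ½·1020·(2.00² − 16.5²) − 1020·9.8·(+17.8) = 759000 + (-137000) − (178000) = 444000 Pa.

P₂ = 444 kPa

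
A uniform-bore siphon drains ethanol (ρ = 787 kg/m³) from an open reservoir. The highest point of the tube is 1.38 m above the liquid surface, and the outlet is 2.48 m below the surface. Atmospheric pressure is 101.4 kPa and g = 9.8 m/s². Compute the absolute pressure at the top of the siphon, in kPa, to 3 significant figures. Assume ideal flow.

From the surface to the outlet (both open to atmosphere, surface at rest): v = √(2g·h_out) = √(2·9.8·2.48) = 6.97 m/s.
The bore is uniform, so the speed at the crest is the same v. Bernoulli surface→crest: P_atm = P_top + ½ρv² + ρg·h_top.
P_top = 101400 − ½·787·6.97² − 787·9.8·1.38 = 71600 Pa.

P_top = 71.6 kPa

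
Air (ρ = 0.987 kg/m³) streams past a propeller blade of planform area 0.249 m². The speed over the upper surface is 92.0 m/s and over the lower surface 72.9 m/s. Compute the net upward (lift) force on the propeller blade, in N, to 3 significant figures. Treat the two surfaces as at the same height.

The faster flow above has the lower pressure; Bernoulli (same height) gives ΔP = ½ρ(v_up² − v_low²).
ΔP = ½·0.987·(92.0² − 72.9²) = 1550 Pa.
Lift = ΔP · A = 1550 × 0.249 = 387 N.

F ≈ 387 N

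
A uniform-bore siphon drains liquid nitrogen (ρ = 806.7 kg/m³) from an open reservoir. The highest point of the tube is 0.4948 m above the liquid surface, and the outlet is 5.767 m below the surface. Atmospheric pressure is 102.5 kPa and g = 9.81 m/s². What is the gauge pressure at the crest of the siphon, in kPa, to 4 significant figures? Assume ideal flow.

Bernoulli surface→outlet gives ½v² = g·h_out, so v = √(2·9.81·5.767) = 10.64 m/s.
With constant cross-section the crest speed equals v; applying Bernoulli from the surface up to the crest, P_top = P_atm − ½ρv² − ρg·h_top.
P_top = 102500 − ½·806.7·10.64² − 806.7·9.81·0.4948 = 52950 Pa. So P_gauge = P_top − P_atm = -49550 Pa.

P_gauge = -49.55 kPa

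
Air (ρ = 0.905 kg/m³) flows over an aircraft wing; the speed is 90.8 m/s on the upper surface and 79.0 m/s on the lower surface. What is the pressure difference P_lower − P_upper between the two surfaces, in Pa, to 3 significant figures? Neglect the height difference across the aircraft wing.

ΔP ≈ 907 Pa

The pressure is lower where the speed is higher: ΔP = ½ρ(v_up² − v_low²).
ΔP = ½·0.905·(90.8² − 79.0²) = 907 Pa.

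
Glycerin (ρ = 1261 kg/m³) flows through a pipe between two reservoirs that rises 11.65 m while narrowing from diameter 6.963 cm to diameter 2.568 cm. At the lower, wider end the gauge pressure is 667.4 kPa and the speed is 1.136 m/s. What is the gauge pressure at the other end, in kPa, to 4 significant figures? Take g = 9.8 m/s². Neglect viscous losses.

P₂ ≈ 480.3 kPa

Mass conservation (A₁v₁ = A₂v₂) gives v₂ = 1.136 × 38.08/5.179 = 8.352 m/s.
Energy conservation along the streamline gives P₂ = P₁ − ½ρ(v₂² − v₁²) − ρg(h₂ − h₁).
P₂ = 667400 + ½·1261·(1.136² − 8.352²) − 1261·9.8·(+11.65) = 667400 + (-43170) − (144000) = 480300 Pa.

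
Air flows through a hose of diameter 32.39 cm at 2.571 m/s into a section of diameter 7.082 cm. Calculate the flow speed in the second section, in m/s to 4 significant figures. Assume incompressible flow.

53.78 m/s

Continuity gives A₁v₁ = A₂v₂, so v₂ = (824.0 cm²)/(39.39 cm²) × 2.571 m/s = 53.78 m/s.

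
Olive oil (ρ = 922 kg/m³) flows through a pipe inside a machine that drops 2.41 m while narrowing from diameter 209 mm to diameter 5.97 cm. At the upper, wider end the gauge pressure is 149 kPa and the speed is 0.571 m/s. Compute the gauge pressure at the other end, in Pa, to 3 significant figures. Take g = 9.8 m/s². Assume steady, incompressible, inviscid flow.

The volume flow rate is constant, so v₂ = (A₁/A₂)v₁ = (343/28.0)·0.571 = 7.00 m/s.
Bernoulli: P₁ + ½ρv₁² + ρg h₁ = P₂ + ½ρv₂² + ρg h₂, so P₂ = P₁ + ½ρ(v₁² − v₂²) − ρg(h₂ − h₁).
P₂ = 149000 + ½·922·(0.571² − 7.00²) − 922·9.8·(−2.41) = 149000 + (-22400) − (-21800) = 148000 Pa.

P₂ = 148000 Pa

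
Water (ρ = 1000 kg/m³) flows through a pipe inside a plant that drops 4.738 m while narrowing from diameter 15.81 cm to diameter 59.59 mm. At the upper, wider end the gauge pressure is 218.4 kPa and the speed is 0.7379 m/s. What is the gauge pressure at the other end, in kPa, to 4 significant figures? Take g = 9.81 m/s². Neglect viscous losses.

The volume flow rate is constant, so v₂ = (A₁/A₂)v₁ = (196.3/27.89)·0.7379 = 5.194 m/s.
Energy conservation along the streamline gives P₂ = P₁ − ½ρ(v₂² − v₁²) − ρg(h₂ − h₁).
P₂ = 218400 + ½·1000·(0.7379² − 5.194²) − 1000·9.81·(−4.738) = 218400 + (-13220) − (-46480) = 251700 Pa.

P₂ = 251.7 kPa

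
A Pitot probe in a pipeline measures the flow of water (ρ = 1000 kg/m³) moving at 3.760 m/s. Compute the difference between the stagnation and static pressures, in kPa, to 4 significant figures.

7.069 kPa

The dynamic pressure equals the rise in static pressure at the stagnation point: ΔP = ½ρv².
ΔP = ½·1000·3.760² = 7069 Pa.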